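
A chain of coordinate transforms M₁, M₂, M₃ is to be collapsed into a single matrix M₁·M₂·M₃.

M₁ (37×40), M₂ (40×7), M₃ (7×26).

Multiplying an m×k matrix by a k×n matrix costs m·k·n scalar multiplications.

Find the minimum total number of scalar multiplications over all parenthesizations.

Order (M₁·(M₂·M₃)): (M₂·M₃): 40×7 by 7×26 → 40×26, cost 40·7·26 = 7280; (M₁·(M₂·M₃)): 37×40 by 40×26 → 37×26, cost 37·40·26 = 38480; cumulative 45760. Total 45760.
Order ((M₁·M₂)·M₃): (M₁·M₂): 37×40 by 40×7 → 37×7, cost 37·40·7 = 10360; ((M₁·M₂)·M₃): 37×7 by 7×26 → 37×26, cost 37·7·26 = 6734; cumulative 17094. Total 17094.
Minimum: 17094.

17094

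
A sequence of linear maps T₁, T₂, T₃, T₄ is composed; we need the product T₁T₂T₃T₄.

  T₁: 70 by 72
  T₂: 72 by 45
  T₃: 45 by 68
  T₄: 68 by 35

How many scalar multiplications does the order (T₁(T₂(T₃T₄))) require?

(T₃T₄): 45×68 by 68×35 → 45×35, cost 45·68·35 = 107100
(T₂(T₃T₄)): 72×45 by 45×35 → 72×35, cost 72·45·35 = 113400; cumulative 220500
(T₁(T₂(T₃T₄))): 70×72 by 72×35 → 70×35, cost 70·72·35 = 176400; cumulative 396900
Total: 396900 scalar multiplications.

396900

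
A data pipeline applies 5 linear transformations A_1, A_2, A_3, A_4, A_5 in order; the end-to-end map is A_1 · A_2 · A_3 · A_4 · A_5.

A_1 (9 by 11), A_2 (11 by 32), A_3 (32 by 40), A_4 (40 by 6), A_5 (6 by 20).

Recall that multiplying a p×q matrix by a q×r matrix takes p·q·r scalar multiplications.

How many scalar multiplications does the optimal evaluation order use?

11466

Adjacent pairs: A_1A_2 = 9·11·32 = 3168; A_2A_3 = 11·32·40 = 14080; A_3A_4 = 32·40·6 = 7680; A_4A_5 = 40·6·20 = 4800.
Length 3: A_1..A_3: k=1: 0+14080+9·11·40=18040; k=2: 3168+0+9·32·40=14688 → min 14688 | A_2..A_4: k=2: 0+7680+11·32·6=9792; k=3: 14080+0+11·40·6=16720 → min 9792 | A_3..A_5: k=3: 0+4800+32·40·20=30400; k=4: 7680+0+32·6·20=11520 → min 11520.
Length 4: A_1..A_4: k=1: 0+9792+9·11·6=10386; k=2: 3168+7680+9·32·6=12576; k=3: 14688+0+9·40·6=16848 → min 10386 | A_2..A_5: k=2: 0+11520+11·32·20=18560; k=3: 14080+4800+11·40·20=27680; k=4: 9792+0+11·6·20=11112 → min 11112.
Length 5: A_1..A_5: k=1: 0+11112+9·11·20=13092; k=2: 3168+11520+9·32·20=20448; k=3: 14688+4800+9·40·20=26688; k=4: 10386+0+9·6·20=11466 → min 11466.
Optimal order: ((A_1 · (A_2 · (A_3 · A_4))) · A_5) with cost 11466.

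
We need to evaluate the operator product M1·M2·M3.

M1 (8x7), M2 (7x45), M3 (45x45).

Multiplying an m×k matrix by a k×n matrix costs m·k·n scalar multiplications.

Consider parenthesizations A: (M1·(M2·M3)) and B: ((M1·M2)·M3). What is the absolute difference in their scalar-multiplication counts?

Order A = (M1·(M2·M3)): (M2·M3): 7×45 by 45×45 → 7×45, cost 7·45·45 = 14175; (M1·(M2·M3)): 8×7 by 7×45 → 8×45, cost 8·7·45 = 2520; cumulative 16695. Total 16695.
Order B = ((M1·M2)·M3): (M1·M2): 8×7 by 7×45 → 8×45, cost 8·7·45 = 2520; ((M1·M2)·M3): 8×45 by 45×45 → 8×45, cost 8·45·45 = 16200; cumulative 18720. Total 18720.
Difference: |16695 − 18720| = 2025.

2025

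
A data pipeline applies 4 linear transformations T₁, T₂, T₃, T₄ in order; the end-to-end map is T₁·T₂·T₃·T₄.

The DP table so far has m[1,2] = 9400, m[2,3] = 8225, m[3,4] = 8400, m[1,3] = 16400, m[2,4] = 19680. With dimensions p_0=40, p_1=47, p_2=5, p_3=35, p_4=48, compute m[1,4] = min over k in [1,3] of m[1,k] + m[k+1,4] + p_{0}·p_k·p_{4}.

27400

m[1,4] = min over k∈[1,3] of m[1,k]+m[k+1,4]+p_{0}·p_k·p_{4}.
k=1: 0 + 19680 + 40·47·48 = 109920; k=2: 9400 + 8400 + 40·5·48 = 27400; k=3: 16400 + 0 + 40·35·48 = 83600.
Minimum: 27400 at k=2.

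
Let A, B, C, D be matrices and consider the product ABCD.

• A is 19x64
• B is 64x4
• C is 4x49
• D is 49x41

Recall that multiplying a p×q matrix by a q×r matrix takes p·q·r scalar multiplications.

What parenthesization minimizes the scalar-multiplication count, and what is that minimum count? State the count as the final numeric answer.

Adjacent pairs: AB = 19·64·4 = 4864; BC = 64·4·49 = 12544; CD = 4·49·41 = 8036.
Length 3: A..C: k=1: 0+12544+19·64·49=72128; k=2: 4864+0+19·4·49=8588 → min 8588 | B..D: k=2: 0+8036+64·4·41=18532; k=3: 12544+0+64·49·41=141120 → min 18532.
Length 4: A..D: k=1: 0+18532+19·64·41=68388; k=2: 4864+8036+19·4·41=16016; k=3: 8588+0+19·49·41=46759 → min 16016.
Optimal parenthesization: ((AB)(CD)) with cost 16016.

16016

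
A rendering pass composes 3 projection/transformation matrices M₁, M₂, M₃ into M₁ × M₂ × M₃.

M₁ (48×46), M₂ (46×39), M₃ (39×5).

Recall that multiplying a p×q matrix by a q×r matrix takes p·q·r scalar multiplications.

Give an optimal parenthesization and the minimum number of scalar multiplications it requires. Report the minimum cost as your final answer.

20010

(M₁ × (M₂ × M₃)): cost 20010.
((M₁ × M₂) × M₃): cost 95472.
Optimal: (M₁ × (M₂ × M₃)) with cost 20010.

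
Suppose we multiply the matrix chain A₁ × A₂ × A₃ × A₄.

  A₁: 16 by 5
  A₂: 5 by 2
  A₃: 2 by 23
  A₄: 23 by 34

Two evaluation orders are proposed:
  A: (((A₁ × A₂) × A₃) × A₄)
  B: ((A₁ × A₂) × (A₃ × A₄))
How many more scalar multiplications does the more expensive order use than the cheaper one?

10596

Order A = (((A₁ × A₂) × A₃) × A₄): (A₁ × A₂): 16×5 by 5×2 → 16×2, cost 16·5·2 = 160; ((A₁ × A₂) × A₃): 16×2 by 2×23 → 16×23, cost 16·2·23 = 736; cumulative 896; (((A₁ × A₂) × A₃) × A₄): 16×23 by 23×34 → 16×34, cost 16·23·34 = 12512; cumulative 13408. Total 13408.
Order B = ((A₁ × A₂) × (A₃ × A₄)): (A₁ × A₂): 16×5 by 5×2 → 16×2, cost 16·5·2 = 160; (A₃ × A₄): 2×23 by 23×34 → 2×34, cost 2·23·34 = 1564; ((A₁ × A₂) × (A₃ × A₄)): 16×2 by 2×34 → 16×34, cost 16·2·34 = 1088; cumulative 2812. Total 2812.
Difference: |13408 − 2812| = 10596.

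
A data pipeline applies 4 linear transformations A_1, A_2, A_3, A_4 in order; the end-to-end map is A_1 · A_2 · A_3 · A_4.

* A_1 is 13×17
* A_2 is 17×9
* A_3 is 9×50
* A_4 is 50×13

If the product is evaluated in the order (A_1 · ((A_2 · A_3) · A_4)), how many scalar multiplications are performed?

21573

(A_2 · A_3): 17×9 by 9×50 → 17×50, cost 17·9·50 = 7650
((A_2 · A_3) · A_4): 17×50 by 50×13 → 17×13, cost 17·50·13 = 11050; cumulative 18700
(A_1 · ((A_2 · A_3) · A_4)): 13×17 by 17×13 → 13×13, cost 13·17·13 = 2873; cumulative 21573
Total: 21573 scalar multiplications.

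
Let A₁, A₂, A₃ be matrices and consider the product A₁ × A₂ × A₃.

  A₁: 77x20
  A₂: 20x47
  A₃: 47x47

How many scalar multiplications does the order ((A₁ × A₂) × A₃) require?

(A₁ × A₂): 77×20 by 20×47 → 77×47, cost 77·20·47 = 72380
((A₁ × A₂) × A₃): 77×47 by 47×47 → 77×47, cost 77·47·47 = 170093; cumulative 242473
Total: 242473 scalar multiplications.

242473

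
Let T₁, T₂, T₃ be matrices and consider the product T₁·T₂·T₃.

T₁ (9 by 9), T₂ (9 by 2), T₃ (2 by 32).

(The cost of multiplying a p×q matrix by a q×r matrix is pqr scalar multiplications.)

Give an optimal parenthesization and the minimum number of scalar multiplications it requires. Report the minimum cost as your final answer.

738

(T₁·(T₂·T₃)): cost 3168.
((T₁·T₂)·T₃): cost 738.
Optimal: ((T₁·T₂)·T₃) with cost 738.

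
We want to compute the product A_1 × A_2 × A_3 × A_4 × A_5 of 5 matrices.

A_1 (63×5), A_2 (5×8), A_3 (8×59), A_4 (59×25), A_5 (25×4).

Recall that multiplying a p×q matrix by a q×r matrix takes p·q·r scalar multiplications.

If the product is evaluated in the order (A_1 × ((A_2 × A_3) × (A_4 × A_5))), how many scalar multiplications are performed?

(A_2 × A_3): 5×8 by 8×59 → 5×59, cost 5·8·59 = 2360
(A_4 × A_5): 59×25 by 25×4 → 59×4, cost 59·25·4 = 5900
((A_2 × A_3) × (A_4 × A_5)): 5×59 by 59×4 → 5×4, cost 5·59·4 = 1180; cumulative 9440
(A_1 × ((A_2 × A_3) × (A_4 × A_5))): 63×5 by 5×4 → 63×4, cost 63·5·4 = 1260; cumulative 10700
Total: 10700 scalar multiplications.

10700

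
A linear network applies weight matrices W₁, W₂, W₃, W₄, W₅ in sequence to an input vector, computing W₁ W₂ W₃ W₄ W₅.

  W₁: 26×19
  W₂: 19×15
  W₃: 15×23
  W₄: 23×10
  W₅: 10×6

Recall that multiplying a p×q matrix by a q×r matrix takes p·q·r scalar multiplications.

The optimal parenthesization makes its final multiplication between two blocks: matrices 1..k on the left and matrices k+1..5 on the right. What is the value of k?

Adjacent pairs: W₁W₂ = 26·19·15 = 7410; W₂W₃ = 19·15·23 = 6555; W₃W₄ = 15·23·10 = 3450; W₄W₅ = 23·10·6 = 1380.
Length 3: W₁..W₃: k=1: 0+6555+26·19·23=17917; k=2: 7410+0+26·15·23=16380 → min 16380 | W₂..W₄: k=2: 0+3450+19·15·10=6300; k=3: 6555+0+19·23·10=10925 → min 6300 | W₃..W₅: k=3: 0+1380+15·23·6=3450; k=4: 3450+0+15·10·6=4350 → min 3450.
Length 4: W₁..W₄: k=1: 0+6300+26·19·10=11240; k=2: 7410+3450+26·15·10=14760; k=3: 16380+0+26·23·10=22360 → min 11240 | W₂..W₅: k=2: 0+3450+19·15·6=5160; k=3: 6555+1380+19·23·6=10557; k=4: 6300+0+19·10·6=7440 → min 5160.
Top-level splits: k=1: (W₁..W₁)·(W₂..W₅) → 0+5160+26·19·6 = 8124; k=2: (W₁..W₂)·(W₃..W₅) → 7410+3450+26·15·6 = 13200; k=3: (W₁..W₃)·(W₄..W₅) → 16380+1380+26·23·6 = 21348; k=4: (W₁..W₄)·(W₅..W₅) → 11240+0+26·10·6 = 12800.
Best split is after W₁, i.e. k = 1.

1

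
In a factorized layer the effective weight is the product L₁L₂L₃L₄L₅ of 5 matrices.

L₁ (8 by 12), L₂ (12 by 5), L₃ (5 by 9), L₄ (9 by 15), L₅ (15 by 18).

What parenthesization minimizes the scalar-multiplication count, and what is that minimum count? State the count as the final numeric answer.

3225

Adjacent pairs: L₁L₂ = 8·12·5 = 480; L₂L₃ = 12·5·9 = 540; L₃L₄ = 5·9·15 = 675; L₄L₅ = 9·15·18 = 2430.
Length 3: L₁..L₃: k=1: 0+540+8·12·9=1404; k=2: 480+0+8·5·9=840 → min 840 | L₂..L₄: k=2: 0+675+12·5·15=1575; k=3: 540+0+12·9·15=2160 → min 1575 | L₃..L₅: k=3: 0+2430+5·9·18=3240; k=4: 675+0+5·15·18=2025 → min 2025.
Length 4: L₁..L₄: k=1: 0+1575+8·12·15=3015; k=2: 480+675+8·5·15=1755; k=3: 840+0+8·9·15=1920 → min 1755 | L₂..L₅: k=2: 0+2025+12·5·18=3105; k=3: 540+2430+12·9·18=4914; k=4: 1575+0+12·15·18=4815 → min 3105.
Length 5: L₁..L₅: k=1: 0+3105+8·12·18=4833; k=2: 480+2025+8·5·18=3225; k=3: 840+2430+8·9·18=4566; k=4: 1755+0+8·15·18=3915 → min 3225.
Optimal parenthesization: ((L₁L₂)((L₃L₄)L₅)) with cost 3225.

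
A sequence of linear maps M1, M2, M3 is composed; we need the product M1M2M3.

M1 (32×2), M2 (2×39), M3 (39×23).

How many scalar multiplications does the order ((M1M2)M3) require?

(M1M2): 32×2 by 2×39 → 32×39, cost 32·2·39 = 2496
((M1M2)M3): 32×39 by 39×23 → 32×23, cost 32·39·23 = 28704; cumulative 31200
Total: 31200 scalar multiplications.

31200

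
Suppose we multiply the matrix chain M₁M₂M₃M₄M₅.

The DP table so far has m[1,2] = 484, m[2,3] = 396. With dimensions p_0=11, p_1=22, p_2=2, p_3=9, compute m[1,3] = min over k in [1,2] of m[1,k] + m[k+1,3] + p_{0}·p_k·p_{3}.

682

m[1,3] = min over k∈[1,2] of m[1,k]+m[k+1,3]+p_{0}·p_k·p_{3}.
k=1: 0 + 396 + 11·22·9 = 2574; k=2: 484 + 0 + 11·2·9 = 682.
Minimum: 682 at k=2.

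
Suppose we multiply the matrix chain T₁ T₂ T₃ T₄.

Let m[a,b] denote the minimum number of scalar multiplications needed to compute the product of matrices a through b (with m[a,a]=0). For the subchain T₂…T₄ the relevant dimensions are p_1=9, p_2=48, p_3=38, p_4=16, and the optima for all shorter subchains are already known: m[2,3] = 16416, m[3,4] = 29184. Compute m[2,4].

21888

m[2,4] = min over k∈[2,3] of m[2,k]+m[k+1,4]+p_{1}·p_k·p_{4}.
k=2: 0 + 29184 + 9·48·16 = 36096; k=3: 16416 + 0 + 9·38·16 = 21888.
Minimum: 21888 at k=3.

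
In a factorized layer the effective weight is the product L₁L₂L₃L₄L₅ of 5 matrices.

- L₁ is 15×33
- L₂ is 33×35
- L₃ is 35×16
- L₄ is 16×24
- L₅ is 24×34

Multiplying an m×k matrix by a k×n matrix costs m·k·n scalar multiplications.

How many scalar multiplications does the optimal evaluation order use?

Adjacent pairs: L₁L₂ = 15·33·35 = 17325; L₂L₃ = 33·35·16 = 18480; L₃L₄ = 35·16·24 = 13440; L₄L₅ = 16·24·34 = 13056.
Length 3: L₁..L₃: k=1: 0+18480+15·33·16=26400; k=2: 17325+0+15·35·16=25725 → min 25725 | L₂..L₄: k=2: 0+13440+33·35·24=41160; k=3: 18480+0+33·16·24=31152 → min 31152 | L₃..L₅: k=3: 0+13056+35·16·34=32096; k=4: 13440+0+35·24·34=42000 → min 32096.
Length 4: L₁..L₄: k=1: 0+31152+15·33·24=43032; k=2: 17325+13440+15·35·24=43365; k=3: 25725+0+15·16·24=31485 → min 31485 | L₂..L₅: k=2: 0+32096+33·35·34=71366; k=3: 18480+13056+33·16·34=49488; k=4: 31152+0+33·24·34=58080 → min 49488.
Length 5: L₁..L₅: k=1: 0+49488+15·33·34=66318; k=2: 17325+32096+15·35·34=67271; k=3: 25725+13056+15·16·34=46941; k=4: 31485+0+15·24·34=43725 → min 43725.
Optimal order: ((((L₁L₂)L₃)L₄)L₅) with cost 43725.

43725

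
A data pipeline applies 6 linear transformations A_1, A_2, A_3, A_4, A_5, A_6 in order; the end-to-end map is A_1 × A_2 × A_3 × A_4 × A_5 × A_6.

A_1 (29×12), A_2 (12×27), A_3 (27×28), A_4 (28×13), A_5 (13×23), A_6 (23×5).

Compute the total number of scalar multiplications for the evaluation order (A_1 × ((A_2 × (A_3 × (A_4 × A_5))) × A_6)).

(A_4 × A_5): 28×13 by 13×23 → 28×23, cost 28·13·23 = 8372
(A_3 × (A_4 × A_5)): 27×28 by 28×23 → 27×23, cost 27·28·23 = 17388; cumulative 25760
(A_2 × (A_3 × (A_4 × A_5))): 12×27 by 27×23 → 12×23, cost 12·27·23 = 7452; cumulative 33212
((A_2 × (A_3 × (A_4 × A_5))) × A_6): 12×23 by 23×5 → 12×5, cost 12·23·5 = 1380; cumulative 34592
(A_1 × ((A_2 × (A_3 × (A_4 × A_5))) × A_6)): 29×12 by 12×5 → 29×5, cost 29·12·5 = 1740; cumulative 36332
Total: 36332 scalar multiplications.

36332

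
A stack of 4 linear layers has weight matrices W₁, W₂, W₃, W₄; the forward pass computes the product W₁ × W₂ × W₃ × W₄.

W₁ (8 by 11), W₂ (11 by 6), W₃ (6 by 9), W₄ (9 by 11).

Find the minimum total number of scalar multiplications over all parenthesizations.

Adjacent pairs: W₁W₂ = 8·11·6 = 528; W₂W₃ = 11·6·9 = 594; W₃W₄ = 6·9·11 = 594.
Length 3: W₁..W₃: k=1: 0+594+8·11·9=1386; k=2: 528+0+8·6·9=960 → min 960 | W₂..W₄: k=2: 0+594+11·6·11=1320; k=3: 594+0+11·9·11=1683 → min 1320.
Length 4: W₁..W₄: k=1: 0+1320+8·11·11=2288; k=2: 528+594+8·6·11=1650; k=3: 960+0+8·9·11=1752 → min 1650.
Optimal order: ((W₁ × W₂) × (W₃ × W₄)) with cost 1650.

1650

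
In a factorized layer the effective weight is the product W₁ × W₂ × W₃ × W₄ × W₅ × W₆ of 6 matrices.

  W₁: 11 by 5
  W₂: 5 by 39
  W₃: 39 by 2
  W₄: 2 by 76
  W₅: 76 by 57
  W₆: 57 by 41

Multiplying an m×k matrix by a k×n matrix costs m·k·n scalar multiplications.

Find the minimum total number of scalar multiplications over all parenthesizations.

14740

Adjacent pairs: W₁W₂ = 11·5·39 = 2145; W₂W₃ = 5·39·2 = 390; W₃W₄ = 39·2·76 = 5928; W₄W₅ = 2·76·57 = 8664; W₅W₆ = 76·57·41 = 177612.
Length 3: W₁..W₃: k=1: 0+390+11·5·2=500; k=2: 2145+0+11·39·2=3003 → min 500 | W₂..W₄: k=2: 0+5928+5·39·76=20748; k=3: 390+0+5·2·76=1150 → min 1150 | W₃..W₅: k=3: 0+8664+39·2·57=13110; k=4: 5928+0+39·76·57=174876 → min 13110 | W₄..W₆: k=4: 0+177612+2·76·41=183844; k=5: 8664+0+2·57·41=13338 → min 13338.
Length 4: W₁..W₄: k=1: 0+1150+11·5·76=5330; k=2: 2145+5928+11·39·76=40677; k=3: 500+0+11·2·76=2172 → min 2172 | W₂..W₅: k=2: 0+13110+5·39·57=24225; k=3: 390+8664+5·2·57=9624; k=4: 1150+0+5·76·57=22810 → min 9624 | W₃..W₆: k=3: 0+13338+39·2·41=16536; k=4: 5928+177612+39·76·41=305064; k=5: 13110+0+39·57·41=104253 → min 16536.
Length 5: W₁..W₅: k=1: 0+9624+11·5·57=12759; k=2: 2145+13110+11·39·57=39708; k=3: 500+8664+11·2·57=10418; k=4: 2172+0+11·76·57=49824 → min 10418 | W₂..W₆: k=2: 0+16536+5·39·41=24531; k=3: 390+13338+5·2·41=14138; k=4: 1150+177612+5·76·41=194342; k=5: 9624+0+5·57·41=21309 → min 14138.
Length 6: W₁..W₆: k=1: 0+14138+11·5·41=16393; k=2: 2145+16536+11·39·41=36270; k=3: 500+13338+11·2·41=14740; k=4: 2172+177612+11·76·41=214060; k=5: 10418+0+11·57·41=36125 → min 14740.
Optimal order: ((W₁ × (W₂ × W₃)) × ((W₄ × W₅) × W₆)) with cost 14740.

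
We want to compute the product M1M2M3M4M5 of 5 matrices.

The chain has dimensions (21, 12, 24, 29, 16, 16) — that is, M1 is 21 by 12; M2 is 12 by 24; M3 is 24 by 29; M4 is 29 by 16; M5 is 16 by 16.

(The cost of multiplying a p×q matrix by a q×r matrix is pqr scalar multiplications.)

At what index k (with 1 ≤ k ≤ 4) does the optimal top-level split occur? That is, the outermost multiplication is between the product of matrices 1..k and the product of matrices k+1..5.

Adjacent pairs: M1M2 = 21·12·24 = 6048; M2M3 = 12·24·29 = 8352; M3M4 = 24·29·16 = 11136; M4M5 = 29·16·16 = 7424.
Length 3: M1..M3: k=1: 0+8352+21·12·29=15660; k=2: 6048+0+21·24·29=20664 → min 15660 | M2..M4: k=2: 0+11136+12·24·16=15744; k=3: 8352+0+12·29·16=13920 → min 13920 | M3..M5: k=3: 0+7424+24·29·16=18560; k=4: 11136+0+24·16·16=17280 → min 17280.
Length 4: M1..M4: k=1: 0+13920+21·12·16=17952; k=2: 6048+11136+21·24·16=25248; k=3: 15660+0+21·29·16=25404 → min 17952 | M2..M5: k=2: 0+17280+12·24·16=21888; k=3: 8352+7424+12·29·16=21344; k=4: 13920+0+12·16·16=16992 → min 16992.
Top-level splits: k=1: (M1..M1)·(M2..M5) → 0+16992+21·12·16 = 21024; k=2: (M1..M2)·(M3..M5) → 6048+17280+21·24·16 = 31392; k=3: (M1..M3)·(M4..M5) → 15660+7424+21·29·16 = 32828; k=4: (M1..M4)·(M5..M5) → 17952+0+21·16·16 = 23328.
Best split is after M1, i.e. k = 1.

1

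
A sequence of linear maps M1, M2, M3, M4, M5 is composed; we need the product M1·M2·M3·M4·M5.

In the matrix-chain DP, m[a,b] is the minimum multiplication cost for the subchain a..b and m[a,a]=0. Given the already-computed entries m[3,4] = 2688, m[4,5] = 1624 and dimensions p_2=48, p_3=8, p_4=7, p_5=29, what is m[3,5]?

12432

m[3,5] = min over k∈[3,4] of m[3,k]+m[k+1,5]+p_{2}·p_k·p_{5}.
k=3: 0 + 1624 + 48·8·29 = 12760; k=4: 2688 + 0 + 48·7·29 = 12432.
Minimum: 12432 at k=4.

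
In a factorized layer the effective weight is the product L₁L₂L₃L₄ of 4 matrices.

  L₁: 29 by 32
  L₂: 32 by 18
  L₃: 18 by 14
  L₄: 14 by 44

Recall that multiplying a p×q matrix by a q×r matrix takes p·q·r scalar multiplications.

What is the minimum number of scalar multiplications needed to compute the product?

Adjacent pairs: L₁L₂ = 29·32·18 = 16704; L₂L₃ = 32·18·14 = 8064; L₃L₄ = 18·14·44 = 11088.
Length 3: L₁..L₃: k=1: 0+8064+29·32·14=21056; k=2: 16704+0+29·18·14=24012 → min 21056 | L₂..L₄: k=2: 0+11088+32·18·44=36432; k=3: 8064+0+32·14·44=27776 → min 27776.
Length 4: L₁..L₄: k=1: 0+27776+29·32·44=68608; k=2: 16704+11088+29·18·44=50760; k=3: 21056+0+29·14·44=38920 → min 38920.
Optimal order: ((L₁(L₂L₃))L₄) with cost 38920.

38920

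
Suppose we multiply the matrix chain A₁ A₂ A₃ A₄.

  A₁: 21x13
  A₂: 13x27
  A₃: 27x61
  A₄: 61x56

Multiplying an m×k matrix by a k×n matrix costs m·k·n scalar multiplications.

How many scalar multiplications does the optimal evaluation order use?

81107

Adjacent pairs: A₁A₂ = 21·13·27 = 7371; A₂A₃ = 13·27·61 = 21411; A₃A₄ = 27·61·56 = 92232.
Length 3: A₁..A₃: k=1: 0+21411+21·13·61=38064; k=2: 7371+0+21·27·61=41958 → min 38064 | A₂..A₄: k=2: 0+92232+13·27·56=111888; k=3: 21411+0+13·61·56=65819 → min 65819.
Length 4: A₁..A₄: k=1: 0+65819+21·13·56=81107; k=2: 7371+92232+21·27·56=131355; k=3: 38064+0+21·61·56=109800 → min 81107.
Optimal order: (A₁ ((A₂ A₃) A₄)) with cost 81107.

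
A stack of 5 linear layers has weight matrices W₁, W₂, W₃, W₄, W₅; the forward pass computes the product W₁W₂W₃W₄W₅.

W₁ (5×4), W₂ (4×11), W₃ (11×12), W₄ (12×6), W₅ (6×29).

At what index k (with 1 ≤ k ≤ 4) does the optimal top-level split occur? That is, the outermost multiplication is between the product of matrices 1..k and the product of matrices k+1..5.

Adjacent pairs: W₁W₂ = 5·4·11 = 220; W₂W₃ = 4·11·12 = 528; W₃W₄ = 11·12·6 = 792; W₄W₅ = 12·6·29 = 2088.
Length 3: W₁..W₃: k=1: 0+528+5·4·12=768; k=2: 220+0+5·11·12=880 → min 768 | W₂..W₄: k=2: 0+792+4·11·6=1056; k=3: 528+0+4·12·6=816 → min 816 | W₃..W₅: k=3: 0+2088+11·12·29=5916; k=4: 792+0+11·6·29=2706 → min 2706.
Length 4: W₁..W₄: k=1: 0+816+5·4·6=936; k=2: 220+792+5·11·6=1342; k=3: 768+0+5·12·6=1128 → min 936 | W₂..W₅: k=2: 0+2706+4·11·29=3982; k=3: 528+2088+4·12·29=4008; k=4: 816+0+4·6·29=1512 → min 1512.
Top-level splits: k=1: (W₁..W₁)·(W₂..W₅) → 0+1512+5·4·29 = 2092; k=2: (W₁..W₂)·(W₃..W₅) → 220+2706+5·11·29 = 4521; k=3: (W₁..W₃)·(W₄..W₅) → 768+2088+5·12·29 = 4596; k=4: (W₁..W₄)·(W₅..W₅) → 936+0+5·6·29 = 1806.
Best split is after W₄, i.e. k = 4.

4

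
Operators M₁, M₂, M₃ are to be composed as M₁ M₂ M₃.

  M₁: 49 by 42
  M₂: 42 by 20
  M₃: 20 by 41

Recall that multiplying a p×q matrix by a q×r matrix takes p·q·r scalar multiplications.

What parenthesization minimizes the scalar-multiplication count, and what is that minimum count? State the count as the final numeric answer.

(M₁ (M₂ M₃)): cost 118818.
((M₁ M₂) M₃): cost 81340.
Optimal: ((M₁ M₂) M₃) with cost 81340.

81340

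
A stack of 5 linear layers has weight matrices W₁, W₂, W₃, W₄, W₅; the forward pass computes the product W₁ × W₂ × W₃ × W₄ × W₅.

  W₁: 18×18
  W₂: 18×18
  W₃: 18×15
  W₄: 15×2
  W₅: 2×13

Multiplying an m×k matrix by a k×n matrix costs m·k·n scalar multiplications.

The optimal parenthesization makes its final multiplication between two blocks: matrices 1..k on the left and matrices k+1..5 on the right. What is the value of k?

Adjacent pairs: W₁W₂ = 18·18·18 = 5832; W₂W₃ = 18·18·15 = 4860; W₃W₄ = 18·15·2 = 540; W₄W₅ = 15·2·13 = 390.
Length 3: W₁..W₃: k=1: 0+4860+18·18·15=9720; k=2: 5832+0+18·18·15=10692 → min 9720 | W₂..W₄: k=2: 0+540+18·18·2=1188; k=3: 4860+0+18·15·2=5400 → min 1188 | W₃..W₅: k=3: 0+390+18·15·13=3900; k=4: 540+0+18·2·13=1008 → min 1008.
Length 4: W₁..W₄: k=1: 0+1188+18·18·2=1836; k=2: 5832+540+18·18·2=7020; k=3: 9720+0+18·15·2=10260 → min 1836 | W₂..W₅: k=2: 0+1008+18·18·13=5220; k=3: 4860+390+18·15·13=8760; k=4: 1188+0+18·2·13=1656 → min 1656.
Top-level splits: k=1: (W₁..W₁)·(W₂..W₅) → 0+1656+18·18·13 = 5868; k=2: (W₁..W₂)·(W₃..W₅) → 5832+1008+18·18·13 = 11052; k=3: (W₁..W₃)·(W₄..W₅) → 9720+390+18·15·13 = 13620; k=4: (W₁..W₄)·(W₅..W₅) → 1836+0+18·2·13 = 2304.
Best split is after W₄, i.e. k = 4.

4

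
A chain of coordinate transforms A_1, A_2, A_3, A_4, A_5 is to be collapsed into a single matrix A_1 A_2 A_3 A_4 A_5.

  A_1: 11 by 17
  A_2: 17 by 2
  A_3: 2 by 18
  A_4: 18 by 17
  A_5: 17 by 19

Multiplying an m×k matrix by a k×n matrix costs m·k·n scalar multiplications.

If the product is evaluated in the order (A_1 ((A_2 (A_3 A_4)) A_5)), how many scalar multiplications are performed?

10234

(A_3 A_4): 2×18 by 18×17 → 2×17, cost 2·18·17 = 612
(A_2 (A_3 A_4)): 17×2 by 2×17 → 17×17, cost 17·2·17 = 578; cumulative 1190
((A_2 (A_3 A_4)) A_5): 17×17 by 17×19 → 17×19, cost 17·17·19 = 5491; cumulative 6681
(A_1 ((A_2 (A_3 A_4)) A_5)): 11×17 by 17×19 → 11×19, cost 11·17·19 = 3553; cumulative 10234
Total: 10234 scalar multiplications.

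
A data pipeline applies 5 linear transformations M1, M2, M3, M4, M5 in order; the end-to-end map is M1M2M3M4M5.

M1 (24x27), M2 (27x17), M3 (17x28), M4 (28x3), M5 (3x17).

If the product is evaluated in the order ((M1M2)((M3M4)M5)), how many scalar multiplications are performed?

20247

(M1M2): 24×27 by 27×17 → 24×17, cost 24·27·17 = 11016
(M3M4): 17×28 by 28×3 → 17×3, cost 17·28·3 = 1428
((M3M4)M5): 17×3 by 3×17 → 17×17, cost 17·3·17 = 867; cumulative 2295
((M1M2)((M3M4)M5)): 24×17 by 17×17 → 24×17, cost 24·17·17 = 6936; cumulative 20247
Total: 20247 scalar multiplications.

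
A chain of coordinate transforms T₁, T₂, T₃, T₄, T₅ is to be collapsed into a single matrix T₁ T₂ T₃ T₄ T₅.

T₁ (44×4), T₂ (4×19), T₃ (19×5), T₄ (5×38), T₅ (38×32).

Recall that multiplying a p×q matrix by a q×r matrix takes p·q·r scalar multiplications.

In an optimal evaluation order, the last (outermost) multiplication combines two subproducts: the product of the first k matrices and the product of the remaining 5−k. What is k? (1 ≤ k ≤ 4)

1

Adjacent pairs: T₁T₂ = 44·4·19 = 3344; T₂T₃ = 4·19·5 = 380; T₃T₄ = 19·5·38 = 3610; T₄T₅ = 5·38·32 = 6080.
Length 3: T₁..T₃: k=1: 0+380+44·4·5=1260; k=2: 3344+0+44·19·5=7524 → min 1260 | T₂..T₄: k=2: 0+3610+4·19·38=6498; k=3: 380+0+4·5·38=1140 → min 1140 | T₃..T₅: k=3: 0+6080+19·5·32=9120; k=4: 3610+0+19·38·32=26714 → min 9120.
Length 4: T₁..T₄: k=1: 0+1140+44·4·38=7828; k=2: 3344+3610+44·19·38=38722; k=3: 1260+0+44·5·38=9620 → min 7828 | T₂..T₅: k=2: 0+9120+4·19·32=11552; k=3: 380+6080+4·5·32=7100; k=4: 1140+0+4·38·32=6004 → min 6004.
Top-level splits: k=1: (T₁..T₁)·(T₂..T₅) → 0+6004+44·4·32 = 11636; k=2: (T₁..T₂)·(T₃..T₅) → 3344+9120+44·19·32 = 39216; k=3: (T₁..T₃)·(T₄..T₅) → 1260+6080+44·5·32 = 14380; k=4: (T₁..T₄)·(T₅..T₅) → 7828+0+44·38·32 = 61332.
Best split is after T₁, i.e. k = 1.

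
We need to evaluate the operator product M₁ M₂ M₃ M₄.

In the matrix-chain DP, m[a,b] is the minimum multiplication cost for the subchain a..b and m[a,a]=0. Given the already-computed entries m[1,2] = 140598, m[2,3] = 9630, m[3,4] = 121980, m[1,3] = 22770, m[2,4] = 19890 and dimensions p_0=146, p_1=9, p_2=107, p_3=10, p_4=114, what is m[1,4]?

m[1,4] = min over k∈[1,3] of m[1,k]+m[k+1,4]+p_{0}·p_k·p_{4}.
k=1: 0 + 19890 + 146·9·114 = 169686; k=2: 140598 + 121980 + 146·107·114 = 2043486; k=3: 22770 + 0 + 146·10·114 = 189210.
Minimum: 169686 at k=1.

169686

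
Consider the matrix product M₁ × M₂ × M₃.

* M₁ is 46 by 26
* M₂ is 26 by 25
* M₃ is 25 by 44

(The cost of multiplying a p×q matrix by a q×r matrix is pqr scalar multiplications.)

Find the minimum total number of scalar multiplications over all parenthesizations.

80500

Order (M₁ × (M₂ × M₃)): (M₂ × M₃): 26×25 by 25×44 → 26×44, cost 26·25·44 = 28600; (M₁ × (M₂ × M₃)): 46×26 by 26×44 → 46×44, cost 46·26·44 = 52624; cumulative 81224. Total 81224.
Order ((M₁ × M₂) × M₃): (M₁ × M₂): 46×26 by 26×25 → 46×25, cost 46·26·25 = 29900; ((M₁ × M₂) × M₃): 46×25 by 25×44 → 46×44, cost 46·25·44 = 50600; cumulative 80500. Total 80500.
Minimum: 80500.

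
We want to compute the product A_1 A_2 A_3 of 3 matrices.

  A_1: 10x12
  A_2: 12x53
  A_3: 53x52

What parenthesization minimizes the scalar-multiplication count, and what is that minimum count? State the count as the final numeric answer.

(A_1 (A_2 A_3)): cost 39312.
((A_1 A_2) A_3): cost 33920.
Optimal: ((A_1 A_2) A_3) with cost 33920.

33920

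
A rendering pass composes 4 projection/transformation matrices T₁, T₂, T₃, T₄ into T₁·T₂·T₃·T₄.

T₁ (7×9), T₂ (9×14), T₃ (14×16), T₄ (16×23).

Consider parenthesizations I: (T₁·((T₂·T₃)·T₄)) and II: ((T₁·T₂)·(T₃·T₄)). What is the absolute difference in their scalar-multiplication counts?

1511

Order I = (T₁·((T₂·T₃)·T₄)): (T₂·T₃): 9×14 by 14×16 → 9×16, cost 9·14·16 = 2016; ((T₂·T₃)·T₄): 9×16 by 16×23 → 9×23, cost 9·16·23 = 3312; cumulative 5328; (T₁·((T₂·T₃)·T₄)): 7×9 by 9×23 → 7×23, cost 7·9·23 = 1449; cumulative 6777. Total 6777.
Order II = ((T₁·T₂)·(T₃·T₄)): (T₁·T₂): 7×9 by 9×14 → 7×14, cost 7·9·14 = 882; (T₃·T₄): 14×16 by 16×23 → 14×23, cost 14·16·23 = 5152; ((T₁·T₂)·(T₃·T₄)): 7×14 by 14×23 → 7×23, cost 7·14·23 = 2254; cumulative 8288. Total 8288.
Difference: |6777 − 8288| = 1511.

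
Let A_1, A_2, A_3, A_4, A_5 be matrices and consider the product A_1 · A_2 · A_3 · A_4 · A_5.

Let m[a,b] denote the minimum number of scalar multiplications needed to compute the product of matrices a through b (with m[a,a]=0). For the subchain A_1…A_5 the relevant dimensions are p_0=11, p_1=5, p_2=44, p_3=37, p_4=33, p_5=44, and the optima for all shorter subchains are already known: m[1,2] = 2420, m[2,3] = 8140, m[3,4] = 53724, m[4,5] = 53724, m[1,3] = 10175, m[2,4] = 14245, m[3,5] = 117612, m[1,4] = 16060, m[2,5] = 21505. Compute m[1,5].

m[1,5] = min over k∈[1,4] of m[1,k]+m[k+1,5]+p_{0}·p_k·p_{5}.
k=1: 0 + 21505 + 11·5·44 = 23925; k=2: 2420 + 117612 + 11·44·44 = 141328; k=3: 10175 + 53724 + 11·37·44 = 81807; k=4: 16060 + 0 + 11·33·44 = 32032.
Minimum: 23925 at k=1.

23925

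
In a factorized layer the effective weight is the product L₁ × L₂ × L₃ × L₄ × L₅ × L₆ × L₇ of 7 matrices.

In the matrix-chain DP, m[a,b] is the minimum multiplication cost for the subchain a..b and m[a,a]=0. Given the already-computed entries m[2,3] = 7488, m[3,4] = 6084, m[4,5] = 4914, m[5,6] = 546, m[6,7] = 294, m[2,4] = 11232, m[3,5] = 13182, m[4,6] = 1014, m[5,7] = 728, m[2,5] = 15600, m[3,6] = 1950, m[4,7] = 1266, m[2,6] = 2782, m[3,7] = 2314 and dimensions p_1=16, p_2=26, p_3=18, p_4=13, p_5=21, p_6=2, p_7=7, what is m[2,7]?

m[2,7] = min over k∈[2,6] of m[2,k]+m[k+1,7]+p_{1}·p_k·p_{7}.
k=2: 0 + 2314 + 16·26·7 = 5226; k=3: 7488 + 1266 + 16·18·7 = 10770; k=4: 11232 + 728 + 16·13·7 = 13416; k=5: 15600 + 294 + 16·21·7 = 18246; k=6: 2782 + 0 + 16·2·7 = 3006.
Minimum: 3006 at k=6.

3006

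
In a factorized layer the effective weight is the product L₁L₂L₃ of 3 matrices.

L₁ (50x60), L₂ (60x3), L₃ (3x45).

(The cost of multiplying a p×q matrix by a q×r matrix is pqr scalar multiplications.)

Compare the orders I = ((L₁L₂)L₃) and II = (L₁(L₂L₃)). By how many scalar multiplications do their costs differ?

127350

Order I = ((L₁L₂)L₃): (L₁L₂): 50×60 by 60×3 → 50×3, cost 50·60·3 = 9000; ((L₁L₂)L₃): 50×3 by 3×45 → 50×45, cost 50·3·45 = 6750; cumulative 15750. Total 15750.
Order II = (L₁(L₂L₃)): (L₂L₃): 60×3 by 3×45 → 60×45, cost 60·3·45 = 8100; (L₁(L₂L₃)): 50×60 by 60×45 → 50×45, cost 50·60·45 = 135000; cumulative 143100. Total 143100.
Difference: |15750 − 143100| = 127350.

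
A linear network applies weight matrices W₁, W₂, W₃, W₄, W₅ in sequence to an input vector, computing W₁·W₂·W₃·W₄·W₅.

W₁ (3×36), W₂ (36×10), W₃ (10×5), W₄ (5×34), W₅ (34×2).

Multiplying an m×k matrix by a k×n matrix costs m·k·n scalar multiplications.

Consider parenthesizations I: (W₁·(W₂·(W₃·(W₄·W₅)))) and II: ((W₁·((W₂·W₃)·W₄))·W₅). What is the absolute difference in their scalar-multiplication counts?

10420

Order I = (W₁·(W₂·(W₃·(W₄·W₅)))): (W₄·W₅): 5×34 by 34×2 → 5×2, cost 5·34·2 = 340; (W₃·(W₄·W₅)): 10×5 by 5×2 → 10×2, cost 10·5·2 = 100; cumulative 440; (W₂·(W₃·(W₄·W₅))): 36×10 by 10×2 → 36×2, cost 36·10·2 = 720; cumulative 1160; (W₁·(W₂·(W₃·(W₄·W₅)))): 3×36 by 36×2 → 3×2, cost 3·36·2 = 216; cumulative 1376. Total 1376.
Order II = ((W₁·((W₂·W₃)·W₄))·W₅): (W₂·W₃): 36×10 by 10×5 → 36×5, cost 36·10·5 = 1800; ((W₂·W₃)·W₄): 36×5 by 5×34 → 36×34, cost 36·5·34 = 6120; cumulative 7920; (W₁·((W₂·W₃)·W₄)): 3×36 by 36×34 → 3×34, cost 3·36·34 = 3672; cumulative 11592; ((W₁·((W₂·W₃)·W₄))·W₅): 3×34 by 34×2 → 3×2, cost 3·34·2 = 204; cumulative 11796. Total 11796.
Difference: |1376 − 11796| = 10420.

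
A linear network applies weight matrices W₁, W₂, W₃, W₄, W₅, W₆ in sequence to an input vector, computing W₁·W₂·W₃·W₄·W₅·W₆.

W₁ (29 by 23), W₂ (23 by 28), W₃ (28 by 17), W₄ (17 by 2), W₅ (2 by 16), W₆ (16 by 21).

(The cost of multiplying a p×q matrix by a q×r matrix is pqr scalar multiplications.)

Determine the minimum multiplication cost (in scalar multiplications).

5464

Adjacent pairs: W₁W₂ = 29·23·28 = 18676; W₂W₃ = 23·28·17 = 10948; W₃W₄ = 28·17·2 = 952; W₄W₅ = 17·2·16 = 544; W₅W₆ = 2·16·21 = 672.
Length 3: W₁..W₃: k=1: 0+10948+29·23·17=22287; k=2: 18676+0+29·28·17=32480 → min 22287 | W₂..W₄: k=2: 0+952+23·28·2=2240; k=3: 10948+0+23·17·2=11730 → min 2240 | W₃..W₅: k=3: 0+544+28·17·16=8160; k=4: 952+0+28·2·16=1848 → min 1848 | W₄..W₆: k=4: 0+672+17·2·21=1386; k=5: 544+0+17·16·21=6256 → min 1386.
Length 4: W₁..W₄: k=1: 0+2240+29·23·2=3574; k=2: 18676+952+29·28·2=21252; k=3: 22287+0+29·17·2=23273 → min 3574 | W₂..W₅: k=2: 0+1848+23·28·16=12152; k=3: 10948+544+23·17·16=17748; k=4: 2240+0+23·2·16=2976 → min 2976 | W₃..W₆: k=3: 0+1386+28·17·21=11382; k=4: 952+672+28·2·21=2800; k=5: 1848+0+28·16·21=11256 → min 2800.
Length 5: W₁..W₅: k=1: 0+2976+29·23·16=13648; k=2: 18676+1848+29·28·16=33516; k=3: 22287+544+29·17·16=30719; k=4: 3574+0+29·2·16=4502 → min 4502 | W₂..W₆: k=2: 0+2800+23·28·21=16324; k=3: 10948+1386+23·17·21=20545; k=4: 2240+672+23·2·21=3878; k=5: 2976+0+23·16·21=10704 → min 3878.
Length 6: W₁..W₆: k=1: 0+3878+29·23·21=17885; k=2: 18676+2800+29·28·21=38528; k=3: 22287+1386+29·17·21=34026; k=4: 3574+672+29·2·21=5464; k=5: 4502+0+29·16·21=14246 → min 5464.
Optimal order: ((W₁·(W₂·(W₃·W₄)))·(W₅·W₆)) with cost 5464.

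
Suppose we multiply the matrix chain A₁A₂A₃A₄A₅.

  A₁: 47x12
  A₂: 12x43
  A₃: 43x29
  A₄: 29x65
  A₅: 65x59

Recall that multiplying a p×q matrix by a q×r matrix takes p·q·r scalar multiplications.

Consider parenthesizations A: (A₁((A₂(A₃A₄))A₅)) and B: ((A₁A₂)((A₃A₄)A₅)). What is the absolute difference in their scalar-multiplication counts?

195560

Order A = (A₁((A₂(A₃A₄))A₅)): (A₃A₄): 43×29 by 29×65 → 43×65, cost 43·29·65 = 81055; (A₂(A₃A₄)): 12×43 by 43×65 → 12×65, cost 12·43·65 = 33540; cumulative 114595; ((A₂(A₃A₄))A₅): 12×65 by 65×59 → 12×59, cost 12·65·59 = 46020; cumulative 160615; (A₁((A₂(A₃A₄))A₅)): 47×12 by 12×59 → 47×59, cost 47·12·59 = 33276; cumulative 193891. Total 193891.
Order B = ((A₁A₂)((A₃A₄)A₅)): (A₁A₂): 47×12 by 12×43 → 47×43, cost 47·12·43 = 24252; (A₃A₄): 43×29 by 29×65 → 43×65, cost 43·29·65 = 81055; ((A₃A₄)A₅): 43×65 by 65×59 → 43×59, cost 43·65·59 = 164905; cumulative 245960; ((A₁A₂)((A₃A₄)A₅)): 47×43 by 43×59 → 47×59, cost 47·43·59 = 119239; cumulative 389451. Total 389451.
Difference: |193891 − 389451| = 195560.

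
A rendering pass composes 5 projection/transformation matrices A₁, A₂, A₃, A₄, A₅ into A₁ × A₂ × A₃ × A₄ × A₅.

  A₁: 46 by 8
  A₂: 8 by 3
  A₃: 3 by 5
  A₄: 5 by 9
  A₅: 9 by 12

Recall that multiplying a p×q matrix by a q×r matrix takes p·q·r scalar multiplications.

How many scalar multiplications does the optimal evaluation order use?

Adjacent pairs: A₁A₂ = 46·8·3 = 1104; A₂A₃ = 8·3·5 = 120; A₃A₄ = 3·5·9 = 135; A₄A₅ = 5·9·12 = 540.
Length 3: A₁..A₃: k=1: 0+120+46·8·5=1960; k=2: 1104+0+46·3·5=1794 → min 1794 | A₂..A₄: k=2: 0+135+8·3·9=351; k=3: 120+0+8·5·9=480 → min 351 | A₃..A₅: k=3: 0+540+3·5·12=720; k=4: 135+0+3·9·12=459 → min 459.
Length 4: A₁..A₄: k=1: 0+351+46·8·9=3663; k=2: 1104+135+46·3·9=2481; k=3: 1794+0+46·5·9=3864 → min 2481 | A₂..A₅: k=2: 0+459+8·3·12=747; k=3: 120+540+8·5·12=1140; k=4: 351+0+8·9·12=1215 → min 747.
Length 5: A₁..A₅: k=1: 0+747+46·8·12=5163; k=2: 1104+459+46·3·12=3219; k=3: 1794+540+46·5·12=5094; k=4: 2481+0+46·9·12=7449 → min 3219.
Optimal order: ((A₁ × A₂) × ((A₃ × A₄) × A₅)) with cost 3219.

3219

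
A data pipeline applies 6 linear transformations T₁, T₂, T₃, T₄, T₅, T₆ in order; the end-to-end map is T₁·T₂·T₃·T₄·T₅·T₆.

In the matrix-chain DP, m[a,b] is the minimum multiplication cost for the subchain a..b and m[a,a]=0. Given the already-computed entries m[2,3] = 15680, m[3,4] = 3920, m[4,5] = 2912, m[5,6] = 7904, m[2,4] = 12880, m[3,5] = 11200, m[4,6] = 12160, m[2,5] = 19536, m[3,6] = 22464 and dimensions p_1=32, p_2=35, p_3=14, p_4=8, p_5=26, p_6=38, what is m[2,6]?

m[2,6] = min over k∈[2,5] of m[2,k]+m[k+1,6]+p_{1}·p_k·p_{6}.
k=2: 0 + 22464 + 32·35·38 = 65024; k=3: 15680 + 12160 + 32·14·38 = 44864; k=4: 12880 + 7904 + 32·8·38 = 30512; k=5: 19536 + 0 + 32·26·38 = 51152.
Minimum: 30512 at k=4.

30512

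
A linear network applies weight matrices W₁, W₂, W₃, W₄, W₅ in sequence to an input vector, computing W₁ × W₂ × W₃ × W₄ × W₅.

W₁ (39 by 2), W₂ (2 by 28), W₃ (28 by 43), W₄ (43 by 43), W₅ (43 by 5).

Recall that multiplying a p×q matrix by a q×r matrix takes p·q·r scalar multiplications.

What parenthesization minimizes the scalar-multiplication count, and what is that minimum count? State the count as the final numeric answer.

Adjacent pairs: W₁W₂ = 39·2·28 = 2184; W₂W₃ = 2·28·43 = 2408; W₃W₄ = 28·43·43 = 51772; W₄W₅ = 43·43·5 = 9245.
Length 3: W₁..W₃: k=1: 0+2408+39·2·43=5762; k=2: 2184+0+39·28·43=49140 → min 5762 | W₂..W₄: k=2: 0+51772+2·28·43=54180; k=3: 2408+0+2·43·43=6106 → min 6106 | W₃..W₅: k=3: 0+9245+28·43·5=15265; k=4: 51772+0+28·43·5=57792 → min 15265.
Length 4: W₁..W₄: k=1: 0+6106+39·2·43=9460; k=2: 2184+51772+39·28·43=100912; k=3: 5762+0+39·43·43=77873 → min 9460 | W₂..W₅: k=2: 0+15265+2·28·5=15545; k=3: 2408+9245+2·43·5=12083; k=4: 6106+0+2·43·5=6536 → min 6536.
Length 5: W₁..W₅: k=1: 0+6536+39·2·5=6926; k=2: 2184+15265+39·28·5=22909; k=3: 5762+9245+39·43·5=23392; k=4: 9460+0+39·43·5=17845 → min 6926.
Optimal parenthesization: (W₁ × (((W₂ × W₃) × W₄) × W₅)) with cost 6926.

6926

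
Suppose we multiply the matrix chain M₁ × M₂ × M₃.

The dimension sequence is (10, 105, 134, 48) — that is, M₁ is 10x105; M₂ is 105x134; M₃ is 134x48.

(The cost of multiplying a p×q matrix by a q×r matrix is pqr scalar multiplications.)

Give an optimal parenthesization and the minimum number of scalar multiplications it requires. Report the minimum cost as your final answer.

205020

(M₁ × (M₂ × M₃)): cost 725760.
((M₁ × M₂) × M₃): cost 205020.
Optimal: ((M₁ × M₂) × M₃) with cost 205020.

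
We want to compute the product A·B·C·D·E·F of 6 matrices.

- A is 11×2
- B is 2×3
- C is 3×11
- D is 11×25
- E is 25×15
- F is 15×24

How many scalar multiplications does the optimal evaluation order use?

Adjacent pairs: AB = 11·2·3 = 66; BC = 2·3·11 = 66; CD = 3·11·25 = 825; DE = 11·25·15 = 4125; EF = 25·15·24 = 9000.
Length 3: A..C: k=1: 0+66+11·2·11=308; k=2: 66+0+11·3·11=429 → min 308 | B..D: k=2: 0+825+2·3·25=975; k=3: 66+0+2·11·25=616 → min 616 | C..E: k=3: 0+4125+3·11·15=4620; k=4: 825+0+3·25·15=1950 → min 1950 | D..F: k=4: 0+9000+11·25·24=15600; k=5: 4125+0+11·15·24=8085 → min 8085.
Length 4: A..D: k=1: 0+616+11·2·25=1166; k=2: 66+825+11·3·25=1716; k=3: 308+0+11·11·25=3333 → min 1166 | B..E: k=2: 0+1950+2·3·15=2040; k=3: 66+4125+2·11·15=4521; k=4: 616+0+2·25·15=1366 → min 1366 | C..F: k=3: 0+8085+3·11·24=8877; k=4: 825+9000+3·25·24=11625; k=5: 1950+0+3·15·24=3030 → min 3030.
Length 5: A..E: k=1: 0+1366+11·2·15=1696; k=2: 66+1950+11·3·15=2511; k=3: 308+4125+11·11·15=6248; k=4: 1166+0+11·25·15=5291 → min 1696 | B..F: k=2: 0+3030+2·3·24=3174; k=3: 66+8085+2·11·24=8679; k=4: 616+9000+2·25·24=10816; k=5: 1366+0+2·15·24=2086 → min 2086.
Length 6: A..F: k=1: 0+2086+11·2·24=2614; k=2: 66+3030+11·3·24=3888; k=3: 308+8085+11·11·24=11297; k=4: 1166+9000+11·25·24=16766; k=5: 1696+0+11·15·24=5656 → min 2614.
Optimal order: (A·((((B·C)·D)·E)·F)) with cost 2614.

2614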